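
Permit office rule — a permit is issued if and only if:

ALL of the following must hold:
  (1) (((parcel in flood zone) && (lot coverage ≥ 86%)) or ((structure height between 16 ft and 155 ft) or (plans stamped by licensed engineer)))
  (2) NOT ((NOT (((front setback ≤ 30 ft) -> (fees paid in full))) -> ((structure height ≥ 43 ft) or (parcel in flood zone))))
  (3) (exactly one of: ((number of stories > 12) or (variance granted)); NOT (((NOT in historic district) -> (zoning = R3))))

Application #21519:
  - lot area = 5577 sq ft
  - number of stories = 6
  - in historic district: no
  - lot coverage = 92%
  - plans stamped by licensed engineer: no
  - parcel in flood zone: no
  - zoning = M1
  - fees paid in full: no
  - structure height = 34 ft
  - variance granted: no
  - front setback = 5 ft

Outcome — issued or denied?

Issued

Atomic conditions:
  parcel in flood zone: no → false
  lot coverage ≥ 86%: 92 ≥ 86 is true
  structure height between 16 ft and 155 ft: 34 in [16, 155] is true
  plans stamped by licensed engineer: no → false
  front setback ≤ 30 ft: 5 ≤ 30 is true
  fees paid in full: no → false
  structure height ≥ 43 ft: 34 ≥ 43 is false
  number of stories > 12: 6 > 12 is false
  variance granted: no → false
  NOT in historic district: no → true
  zoning = R3: M1 == R3 is false
Combine:
[1.1] false AND true = false
[1.2] true OR false = true
[1] false OR true = true
[2.1.1.1] true → false = false
[2.1.1] NOT false = true
[2.1.2] false OR false = false
[2.1] true → false = false
[2] NOT false = true
[3.1] false OR false = false
[3.2.1] true → false = false
[3.2] NOT false = true
[3] exactly-one(false, true) = true
[root] true AND true AND true = true
Overall: true → issued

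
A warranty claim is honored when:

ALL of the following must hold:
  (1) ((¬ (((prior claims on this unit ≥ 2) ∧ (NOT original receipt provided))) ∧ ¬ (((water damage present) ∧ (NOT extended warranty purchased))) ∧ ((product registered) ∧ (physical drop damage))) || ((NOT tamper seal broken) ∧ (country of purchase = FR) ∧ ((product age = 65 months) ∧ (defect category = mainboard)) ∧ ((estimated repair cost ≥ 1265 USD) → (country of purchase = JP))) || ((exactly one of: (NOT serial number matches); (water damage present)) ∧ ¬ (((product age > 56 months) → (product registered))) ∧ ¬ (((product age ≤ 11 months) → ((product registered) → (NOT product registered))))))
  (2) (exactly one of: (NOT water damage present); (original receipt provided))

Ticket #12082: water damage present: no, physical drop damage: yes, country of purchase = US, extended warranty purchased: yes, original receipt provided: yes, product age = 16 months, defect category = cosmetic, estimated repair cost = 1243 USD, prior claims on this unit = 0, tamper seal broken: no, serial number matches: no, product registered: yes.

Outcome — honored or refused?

Atomic conditions:
  prior claims on this unit ≥ 2: 0 ≥ 2 is false
  NOT original receipt provided: yes → false
  water damage present: no → false
  NOT extended warranty purchased: yes → false
  product registered: yes → true
  physical drop damage: yes → true
  NOT tamper seal broken: no → true
  country of purchase = FR: US == FR is false
  product age = 65 months: 16 == 65 is false
  defect category = mainboard: cosmetic == mainboard is false
  estimated repair cost ≥ 1265 USD: 1243 ≥ 1265 is false
  country of purchase = JP: US == JP is false
  NOT serial number matches: no → true
  product age > 56 months: 16 > 56 is false
  product age ≤ 11 months: 16 ≤ 11 is false
  NOT product registered: yes → false
  NOT water damage present: no → true
  original receipt provided: yes → true
Combine:
[1.1.1.1] false AND false = false
[1.1.1] NOT false = true
[1.1.2.1] false AND false = false
[1.1.2] NOT false = true
[1.1.3] true AND true = true
[1.1] true AND true AND true = true
[1.2.3] false AND false = false
[1.2.4] false → false (antecedent false ⇒ implication holds) = true
[1.2] true AND false AND false AND true = false
[1.3.1] exactly-one(true, false) = true
[1.3.2.1] false → true (antecedent false ⇒ implication holds) = true
[1.3.2] NOT true = false
[1.3.3.1.2] true → false = false
[1.3.3.1] false → false (antecedent false ⇒ implication holds) = true
[1.3.3] NOT true = false
[1.3] true AND false AND false = false
[1] true OR false OR false = true
[2] exactly-one(true, true) = false
[root] true AND false = false
Overall: false → refused

Refused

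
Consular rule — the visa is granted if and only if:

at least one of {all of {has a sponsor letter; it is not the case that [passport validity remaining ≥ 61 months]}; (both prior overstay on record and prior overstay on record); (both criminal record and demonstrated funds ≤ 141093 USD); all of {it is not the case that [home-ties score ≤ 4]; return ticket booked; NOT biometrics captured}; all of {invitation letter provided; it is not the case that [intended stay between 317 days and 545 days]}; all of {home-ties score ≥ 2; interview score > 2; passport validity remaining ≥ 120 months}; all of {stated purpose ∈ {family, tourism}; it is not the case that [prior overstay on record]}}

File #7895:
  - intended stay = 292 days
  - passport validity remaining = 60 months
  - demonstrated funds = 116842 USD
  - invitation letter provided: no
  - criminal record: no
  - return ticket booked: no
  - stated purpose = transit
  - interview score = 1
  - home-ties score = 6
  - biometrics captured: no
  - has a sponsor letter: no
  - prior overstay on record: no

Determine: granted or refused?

Refused

Atomic conditions:
  has a sponsor letter: no → false
  passport validity remaining ≥ 61 months: 60 ≥ 61 is false
  prior overstay on record: no → false
  criminal record: no → false
  demonstrated funds ≤ 141093 USD: 116842 ≤ 141093 is true
  home-ties score ≤ 4: 6 ≤ 4 is false
  return ticket booked: no → false
  NOT biometrics captured: no → true
  invitation letter provided: no → false
  intended stay between 317 days and 545 days: 292 in [317, 545] is false
  home-ties score ≥ 2: 6 ≥ 2 is true
  interview score > 2: 1 > 2 is false
  passport validity remaining ≥ 120 months: 60 ≥ 120 is false
  stated purpose ∈ {family, tourism}: transit is not in the set → false
Combine:
[1.2] NOT false = true
[1] false AND true = false
[2] false AND false = false
[3] false AND true = false
[4.1] NOT false = true
[4] true AND false AND true = false
[5.2] NOT false = true
[5] false AND true = false
[6] true AND false AND false = false
[7.2] NOT false = true
[7] false AND true = false
[root] false OR false OR false OR false OR false OR false OR false = false
Overall: false → refused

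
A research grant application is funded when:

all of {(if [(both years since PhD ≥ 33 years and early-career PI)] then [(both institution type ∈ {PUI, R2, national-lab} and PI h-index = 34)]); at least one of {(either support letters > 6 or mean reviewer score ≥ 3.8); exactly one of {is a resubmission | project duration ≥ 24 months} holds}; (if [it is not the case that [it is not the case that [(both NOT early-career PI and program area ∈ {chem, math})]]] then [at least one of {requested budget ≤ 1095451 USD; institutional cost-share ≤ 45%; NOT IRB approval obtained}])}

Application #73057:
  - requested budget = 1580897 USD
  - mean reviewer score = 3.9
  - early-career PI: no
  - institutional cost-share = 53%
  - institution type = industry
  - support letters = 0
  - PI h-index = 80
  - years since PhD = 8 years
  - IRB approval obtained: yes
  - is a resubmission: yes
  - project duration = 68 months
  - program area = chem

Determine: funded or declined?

Declined

Atomic conditions:
  years since PhD ≥ 33 years: 8 ≥ 33 is false
  early-career PI: no → false
  institution type ∈ {PUI, R2, national-lab}: industry is not in the set → false
  PI h-index = 34: 80 == 34 is false
  support letters > 6: 0 > 6 is false
  mean reviewer score ≥ 3.8: 3.9 ≥ 3.8 is true
  is a resubmission: yes → true
  project duration ≥ 24 months: 68 ≥ 24 is true
  NOT early-career PI: no → true
  program area ∈ {chem, math}: chem is in the set → true
  requested budget ≤ 1095451 USD: 1580897 ≤ 1095451 is false
  institutional cost-share ≤ 45%: 53 ≤ 45 is false
  NOT IRB approval obtained: yes → false
Combine:
[1.1] false AND false = false
[1.2] false AND false = false
[1] false → false (antecedent false ⇒ implication holds) = true
[2.1] false OR true = true
[2.2] exactly-one(true, true) = false
[2] true OR false = true
[3.1.1.1] true AND true = true
[3.1.1] NOT true = false
[3.1] NOT false = true
[3.2] false OR false OR false = false
[3] true → false = false
[root] true AND true AND false = false
Overall: false → declined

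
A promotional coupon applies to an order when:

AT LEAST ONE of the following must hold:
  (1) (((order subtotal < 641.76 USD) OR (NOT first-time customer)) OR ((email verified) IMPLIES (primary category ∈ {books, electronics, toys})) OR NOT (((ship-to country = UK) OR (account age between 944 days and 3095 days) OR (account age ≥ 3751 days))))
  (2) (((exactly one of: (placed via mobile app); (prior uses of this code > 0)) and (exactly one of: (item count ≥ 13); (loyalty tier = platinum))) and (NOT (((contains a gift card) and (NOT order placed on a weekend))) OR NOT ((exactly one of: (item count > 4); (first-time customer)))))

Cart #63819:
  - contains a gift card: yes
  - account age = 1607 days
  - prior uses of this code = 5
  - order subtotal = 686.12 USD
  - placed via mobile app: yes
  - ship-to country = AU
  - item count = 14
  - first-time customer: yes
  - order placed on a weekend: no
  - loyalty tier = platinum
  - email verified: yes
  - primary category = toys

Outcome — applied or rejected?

Atomic conditions:
  order subtotal < 641.76 USD: 686.12 < 641.76 is false
  NOT first-time customer: yes → false
  email verified: yes → true
  primary category ∈ {books, electronics, toys}: toys is in the set → true
  ship-to country = UK: AU == UK is false
  account age between 944 days and 3095 days: 1607 in [944, 3095] is true
  account age ≥ 3751 days: 1607 ≥ 3751 is false
  placed via mobile app: yes → true
  prior uses of this code > 0: 5 > 0 is true
  item count ≥ 13: 14 ≥ 13 is true
  loyalty tier = platinum: platinum == platinum is true
  contains a gift card: yes → true
  NOT order placed on a weekend: no → true
  item count > 4: 14 > 4 is true
  first-time customer: yes → true
Combine:
[1.1] false OR false = false
[1.2] true → true = true
[1.3.1] false OR true OR false = true
[1.3] NOT true = false
[1] false OR true OR false = true
[2.1.1] exactly-one(true, true) = false
[2.1.2] exactly-one(true, true) = false
[2.1] false AND false = false
[2.2.1.1] true AND true = true
[2.2.1] NOT true = false
[2.2.2.1] exactly-one(true, true) = false
[2.2.2] NOT false = true
[2.2] false OR true = true
[2] false AND true = false
[root] true OR false = true
Overall: true → applied

Applied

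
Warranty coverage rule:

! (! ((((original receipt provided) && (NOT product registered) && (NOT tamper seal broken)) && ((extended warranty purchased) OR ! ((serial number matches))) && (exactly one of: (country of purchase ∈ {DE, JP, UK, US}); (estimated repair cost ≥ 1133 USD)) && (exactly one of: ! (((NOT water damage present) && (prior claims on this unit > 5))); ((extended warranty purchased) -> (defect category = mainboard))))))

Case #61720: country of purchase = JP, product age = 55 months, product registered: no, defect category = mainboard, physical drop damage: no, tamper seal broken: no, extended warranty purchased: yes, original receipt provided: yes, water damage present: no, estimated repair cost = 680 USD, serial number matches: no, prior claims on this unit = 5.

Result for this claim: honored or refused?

Refused

Atomic conditions:
  original receipt provided: yes → true
  NOT product registered: no → true
  NOT tamper seal broken: no → true
  extended warranty purchased: yes → true
  serial number matches: no → false
  country of purchase ∈ {DE, JP, UK, US}: JP is in the set → true
  estimated repair cost ≥ 1133 USD: 680 ≥ 1133 is false
  NOT water damage present: no → true
  prior claims on this unit > 5: 5 > 5 is false
  defect category = mainboard: mainboard == mainboard is true
Combine:
[1.1.1] true AND true AND true = true
[1.1.2.2] NOT false = true
[1.1.2] true OR true = true
[1.1.3] exactly-one(true, false) = true
[1.1.4.1.1] true AND false = false
[1.1.4.1] NOT false = true
[1.1.4.2] true → true = true
[1.1.4] exactly-one(true, true) = false
[1.1] true AND true AND true AND false = false
[1] NOT false = true
[root] NOT true = false
Overall: false → refused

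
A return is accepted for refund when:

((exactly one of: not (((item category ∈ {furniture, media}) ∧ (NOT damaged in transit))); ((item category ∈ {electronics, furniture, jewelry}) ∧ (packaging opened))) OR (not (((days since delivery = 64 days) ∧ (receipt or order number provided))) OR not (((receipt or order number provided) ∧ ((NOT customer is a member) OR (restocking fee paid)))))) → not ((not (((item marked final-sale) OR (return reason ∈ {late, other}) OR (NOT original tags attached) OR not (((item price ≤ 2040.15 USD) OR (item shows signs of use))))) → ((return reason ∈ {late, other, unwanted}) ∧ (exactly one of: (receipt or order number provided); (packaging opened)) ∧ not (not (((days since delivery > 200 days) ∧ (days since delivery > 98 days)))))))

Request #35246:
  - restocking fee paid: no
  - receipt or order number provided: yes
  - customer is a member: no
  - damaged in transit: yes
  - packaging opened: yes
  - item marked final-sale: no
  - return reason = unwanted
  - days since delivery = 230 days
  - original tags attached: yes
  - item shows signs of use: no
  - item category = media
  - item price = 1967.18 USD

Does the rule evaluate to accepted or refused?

Accepted

Atomic conditions:
  item category ∈ {furniture, media}: media is in the set → true
  NOT damaged in transit: yes → false
  item category ∈ {electronics, furniture, jewelry}: media is not in the set → false
  packaging opened: yes → true
  days since delivery = 64 days: 230 == 64 is false
  receipt or order number provided: yes → true
  NOT customer is a member: no → true
  restocking fee paid: no → false
  item marked final-sale: no → false
  return reason ∈ {late, other}: unwanted is not in the set → false
  NOT original tags attached: yes → false
  item price ≤ 2040.15 USD: 1967.18 ≤ 2040.15 is true
  item shows signs of use: no → false
  return reason ∈ {late, other, unwanted}: unwanted is in the set → true
  days since delivery > 200 days: 230 > 200 is true
  days since delivery > 98 days: 230 > 98 is true
Combine:
[1.1.1.1] true AND false = false
[1.1.1] NOT false = true
[1.1.2] false AND true = false
[1.1] exactly-one(true, false) = true
[1.2.1.1] false AND true = false
[1.2.1] NOT false = true
[1.2.2.1.2] true OR false = true
[1.2.2.1] true AND true = true
[1.2.2] NOT true = false
[1.2] true OR false = true
[1] true OR true = true
[2.1.1.1.4.1] true OR false = true
[2.1.1.1.4] NOT true = false
[2.1.1.1] false OR false OR false OR false = false
[2.1.1] NOT false = true
[2.1.2.2] exactly-one(true, true) = false
[2.1.2.3.1.1] true AND true = true
[2.1.2.3.1] NOT true = false
[2.1.2.3] NOT false = true
[2.1.2] true AND false AND true = false
[2.1] true → false = false
[2] NOT false = true
[root] true → true = true
Overall: true → accepted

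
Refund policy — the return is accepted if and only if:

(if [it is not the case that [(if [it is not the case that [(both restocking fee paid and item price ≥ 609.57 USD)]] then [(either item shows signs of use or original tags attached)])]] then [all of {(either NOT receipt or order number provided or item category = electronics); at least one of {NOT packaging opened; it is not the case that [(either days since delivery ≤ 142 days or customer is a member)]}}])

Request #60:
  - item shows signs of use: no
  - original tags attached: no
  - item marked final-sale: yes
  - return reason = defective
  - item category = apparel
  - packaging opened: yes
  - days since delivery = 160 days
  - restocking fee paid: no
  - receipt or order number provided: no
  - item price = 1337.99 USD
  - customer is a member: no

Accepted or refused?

Accepted

Atomic conditions:
  restocking fee paid: no → false
  item price ≥ 609.57 USD: 1337.99 ≥ 609.57 is true
  item shows signs of use: no → false
  original tags attached: no → false
  NOT receipt or order number provided: no → true
  item category = electronics: apparel == electronics is false
  NOT packaging opened: yes → false
  days since delivery ≤ 142 days: 160 ≤ 142 is false
  customer is a member: no → false
Combine:
[1.1.1.1] false AND true = false
[1.1.1] NOT false = true
[1.1.2] false OR false = false
[1.1] true → false = false
[1] NOT false = true
[2.1] true OR false = true
[2.2.2.1] false OR false = false
[2.2.2] NOT false = true
[2.2] false OR true = true
[2] true AND true = true
[root] true → true = true
Overall: true → accepted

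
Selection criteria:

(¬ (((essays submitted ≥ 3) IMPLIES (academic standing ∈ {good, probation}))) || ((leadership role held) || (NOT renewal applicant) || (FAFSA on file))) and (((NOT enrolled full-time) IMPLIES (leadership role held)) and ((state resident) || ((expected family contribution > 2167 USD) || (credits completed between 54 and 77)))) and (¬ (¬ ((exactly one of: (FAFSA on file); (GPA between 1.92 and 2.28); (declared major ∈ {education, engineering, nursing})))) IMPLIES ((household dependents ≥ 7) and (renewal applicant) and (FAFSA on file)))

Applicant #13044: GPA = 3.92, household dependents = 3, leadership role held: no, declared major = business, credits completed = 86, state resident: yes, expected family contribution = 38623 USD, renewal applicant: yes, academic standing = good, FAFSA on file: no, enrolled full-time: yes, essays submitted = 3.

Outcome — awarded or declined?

Declined

Atomic conditions:
  essays submitted ≥ 3: 3 ≥ 3 is true
  academic standing ∈ {good, probation}: good is in the set → true
  leadership role held: no → false
  NOT renewal applicant: yes → false
  FAFSA on file: no → false
  NOT enrolled full-time: yes → false
  state resident: yes → true
  expected family contribution > 2167 USD: 38623 > 2167 is true
  credits completed between 54 and 77: 86 in [54, 77] is false
  GPA between 1.92 and 2.28: 3.92 in [1.92, 2.28] is false
  declared major ∈ {education, engineering, nursing}: business is not in the set → false
  household dependents ≥ 7: 3 ≥ 7 is false
  renewal applicant: yes → true
Combine:
[1.1.1] true → true = true
[1.1] NOT true = false
[1.2] false OR false OR false = false
[1] false OR false = false
[2.1] false → false (antecedent false ⇒ implication holds) = true
[2.2.2] true OR false = true
[2.2] true OR true = true
[2] true AND true = true
[3.1.1.1] exactly-one(false, false, false) = false
[3.1.1] NOT false = true
[3.1] NOT true = false
[3.2] false AND true AND false = false
[3] false → false (antecedent false ⇒ implication holds) = true
[root] false AND true AND true = false
Overall: false → declined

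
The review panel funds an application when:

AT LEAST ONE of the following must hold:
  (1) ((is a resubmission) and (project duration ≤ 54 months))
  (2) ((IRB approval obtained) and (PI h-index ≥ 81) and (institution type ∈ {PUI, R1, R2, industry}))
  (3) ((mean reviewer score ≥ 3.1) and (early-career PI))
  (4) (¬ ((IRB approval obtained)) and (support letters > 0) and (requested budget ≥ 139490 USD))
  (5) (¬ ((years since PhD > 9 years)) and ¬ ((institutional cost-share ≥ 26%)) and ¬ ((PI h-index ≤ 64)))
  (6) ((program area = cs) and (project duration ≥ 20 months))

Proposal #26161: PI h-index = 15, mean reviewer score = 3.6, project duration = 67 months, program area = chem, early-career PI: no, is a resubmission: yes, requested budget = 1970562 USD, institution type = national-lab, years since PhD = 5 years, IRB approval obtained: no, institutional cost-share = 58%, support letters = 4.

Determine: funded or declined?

Atomic conditions:
  is a resubmission: yes → true
  project duration ≤ 54 months: 67 ≤ 54 is false
  IRB approval obtained: no → false
  PI h-index ≥ 81: 15 ≥ 81 is false
  institution type ∈ {PUI, R1, R2, industry}: national-lab is not in the set → false
  mean reviewer score ≥ 3.1: 3.6 ≥ 3.1 is true
  early-career PI: no → false
  support letters > 0: 4 > 0 is true
  requested budget ≥ 139490 USD: 1970562 ≥ 139490 is true
  years since PhD > 9 years: 5 > 9 is false
  institutional cost-share ≥ 26%: 58 ≥ 26 is true
  PI h-index ≤ 64: 15 ≤ 64 is true
  program area = cs: chem == cs is false
  project duration ≥ 20 months: 67 ≥ 20 is true
Combine:
[1] true AND false = false
[2] false AND false AND false = false
[3] true AND false = false
[4.1] NOT false = true
[4] true AND true AND true = true
[5.1] NOT false = true
[5.2] NOT true = false
[5.3] NOT true = false
[5] true AND false AND false = false
[6] false AND true = false
[root] false OR false OR false OR true OR false OR false = true
Overall: true → funded

Funded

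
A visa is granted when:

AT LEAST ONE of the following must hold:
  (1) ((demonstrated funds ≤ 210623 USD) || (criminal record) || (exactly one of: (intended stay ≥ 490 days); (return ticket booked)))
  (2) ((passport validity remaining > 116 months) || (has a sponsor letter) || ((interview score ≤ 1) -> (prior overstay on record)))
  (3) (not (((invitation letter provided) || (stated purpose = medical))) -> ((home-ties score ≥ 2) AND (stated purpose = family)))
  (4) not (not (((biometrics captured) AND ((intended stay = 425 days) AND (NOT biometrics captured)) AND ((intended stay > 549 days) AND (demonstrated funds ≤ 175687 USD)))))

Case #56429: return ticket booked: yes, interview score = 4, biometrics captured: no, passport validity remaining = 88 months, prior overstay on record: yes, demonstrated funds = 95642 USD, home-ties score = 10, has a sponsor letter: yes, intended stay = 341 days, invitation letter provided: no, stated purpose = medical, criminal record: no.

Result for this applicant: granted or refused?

Atomic conditions:
  demonstrated funds ≤ 210623 USD: 95642 ≤ 210623 is true
  criminal record: no → false
  intended stay ≥ 490 days: 341 ≥ 490 is false
  return ticket booked: yes → true
  passport validity remaining > 116 months: 88 > 116 is false
  has a sponsor letter: yes → true
  interview score ≤ 1: 4 ≤ 1 is false
  prior overstay on record: yes → true
  invitation letter provided: no → false
  stated purpose = medical: medical == medical is true
  home-ties score ≥ 2: 10 ≥ 2 is true
  stated purpose = family: medical == family is false
  biometrics captured: no → false
  intended stay = 425 days: 341 == 425 is false
  NOT biometrics captured: no → true
  intended stay > 549 days: 341 > 549 is false
  demonstrated funds ≤ 175687 USD: 95642 ≤ 175687 is true
Combine:
[1.3] exactly-one(false, true) = true
[1] true OR false OR true = true
[2.3] false → true (antecedent false ⇒ implication holds) = true
[2] false OR true OR true = true
[3.1.1] false OR true = true
[3.1] NOT true = false
[3.2] true AND false = false
[3] false → false (antecedent false ⇒ implication holds) = true
[4.1.1.2] false AND true = false
[4.1.1.3] false AND true = false
[4.1.1] false AND false AND false = false
[4.1] NOT false = true
[4] NOT true = false
[root] true OR true OR true OR false = true
Overall: true → granted

Granted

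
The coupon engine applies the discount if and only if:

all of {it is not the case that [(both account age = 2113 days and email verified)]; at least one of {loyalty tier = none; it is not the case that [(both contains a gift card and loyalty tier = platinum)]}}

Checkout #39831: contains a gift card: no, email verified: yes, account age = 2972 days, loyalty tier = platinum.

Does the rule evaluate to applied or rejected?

Applied

Atomic conditions:
  account age = 2113 days: 2972 == 2113 is false
  email verified: yes → true
  loyalty tier = none: platinum == none is false
  contains a gift card: no → false
  loyalty tier = platinum: platinum == platinum is true
Combine:
[1.1] false AND true = false
[1] NOT false = true
[2.2.1] false AND true = false
[2.2] NOT false = true
[2] false OR true = true
[root] true AND true = true
Overall: true → applied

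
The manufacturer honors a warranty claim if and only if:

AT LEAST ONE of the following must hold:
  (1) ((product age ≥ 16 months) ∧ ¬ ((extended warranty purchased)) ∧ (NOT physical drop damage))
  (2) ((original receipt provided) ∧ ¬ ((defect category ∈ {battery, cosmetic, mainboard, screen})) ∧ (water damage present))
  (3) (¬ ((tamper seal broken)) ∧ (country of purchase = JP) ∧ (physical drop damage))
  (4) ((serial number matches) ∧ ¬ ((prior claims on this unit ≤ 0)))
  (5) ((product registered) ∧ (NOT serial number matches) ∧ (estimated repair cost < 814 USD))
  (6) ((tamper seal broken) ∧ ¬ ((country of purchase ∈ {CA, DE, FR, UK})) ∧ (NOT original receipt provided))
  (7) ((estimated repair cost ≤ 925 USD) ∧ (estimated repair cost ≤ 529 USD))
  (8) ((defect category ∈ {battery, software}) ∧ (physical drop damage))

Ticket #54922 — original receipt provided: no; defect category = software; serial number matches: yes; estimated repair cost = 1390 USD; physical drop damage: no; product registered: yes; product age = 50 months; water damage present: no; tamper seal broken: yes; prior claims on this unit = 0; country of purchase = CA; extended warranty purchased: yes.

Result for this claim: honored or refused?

Refused

Atomic conditions:
  product age ≥ 16 months: 50 ≥ 16 is true
  extended warranty purchased: yes → true
  NOT physical drop damage: no → true
  original receipt provided: no → false
  defect category ∈ {battery, cosmetic, mainboard, screen}: software is not in the set → false
  water damage present: no → false
  tamper seal broken: yes → true
  country of purchase = JP: CA == JP is false
  physical drop damage: no → false
  serial number matches: yes → true
  prior claims on this unit ≤ 0: 0 ≤ 0 is true
  product registered: yes → true
  NOT serial number matches: yes → false
  estimated repair cost < 814 USD: 1390 < 814 is false
  country of purchase ∈ {CA, DE, FR, UK}: CA is in the set → true
  NOT original receipt provided: no → true
  estimated repair cost ≤ 925 USD: 1390 ≤ 925 is false
  estimated repair cost ≤ 529 USD: 1390 ≤ 529 is false
  defect category ∈ {battery, software}: software is in the set → true
Combine:
[1.2] NOT true = false
[1] true AND false AND true = false
[2.2] NOT false = true
[2] false AND true AND false = false
[3.1] NOT true = false
[3] false AND false AND false = false
[4.2] NOT true = false
[4] true AND false = false
[5] true AND false AND false = false
[6.2] NOT true = false
[6] true AND false AND true = false
[7] false AND false = false
[8] true AND false = false
[root] false OR false OR false OR false OR false OR false OR false OR false = false
Overall: false → refused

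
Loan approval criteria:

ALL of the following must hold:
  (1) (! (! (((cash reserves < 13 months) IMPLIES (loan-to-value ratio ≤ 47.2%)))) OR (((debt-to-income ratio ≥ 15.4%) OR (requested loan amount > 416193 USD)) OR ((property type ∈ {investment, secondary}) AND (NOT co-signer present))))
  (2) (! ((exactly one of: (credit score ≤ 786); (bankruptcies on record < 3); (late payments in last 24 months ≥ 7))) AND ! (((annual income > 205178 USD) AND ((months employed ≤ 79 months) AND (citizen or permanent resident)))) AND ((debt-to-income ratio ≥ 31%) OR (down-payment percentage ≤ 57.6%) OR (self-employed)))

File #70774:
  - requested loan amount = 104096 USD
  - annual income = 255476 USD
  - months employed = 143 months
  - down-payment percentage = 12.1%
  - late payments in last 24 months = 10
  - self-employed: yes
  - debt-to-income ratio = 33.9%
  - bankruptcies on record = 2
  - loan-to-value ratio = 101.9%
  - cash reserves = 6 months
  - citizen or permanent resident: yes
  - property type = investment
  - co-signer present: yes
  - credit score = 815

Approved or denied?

Approved

Atomic conditions:
  cash reserves < 13 months: 6 < 13 is true
  loan-to-value ratio ≤ 47.2%: 101.9 ≤ 47.2 is false
  debt-to-income ratio ≥ 15.4%: 33.9 ≥ 15.4 is true
  requested loan amount > 416193 USD: 104096 > 416193 is false
  property type ∈ {investment, secondary}: investment is in the set → true
  NOT co-signer present: yes → false
  credit score ≤ 786: 815 ≤ 786 is false
  bankruptcies on record < 3: 2 < 3 is true
  late payments in last 24 months ≥ 7: 10 ≥ 7 is true
  annual income > 205178 USD: 255476 > 205178 is true
  months employed ≤ 79 months: 143 ≤ 79 is false
  citizen or permanent resident: yes → true
  debt-to-income ratio ≥ 31%: 33.9 ≥ 31 is true
  down-payment percentage ≤ 57.6%: 12.1 ≤ 57.6 is true
  self-employed: yes → true
Combine:
[1.1.1.1] true → false = false
[1.1.1] NOT false = true
[1.1] NOT true = false
[1.2.1] true OR false = true
[1.2.2] true AND false = false
[1.2] true OR false = true
[1] false OR true = true
[2.1.1] exactly-one(false, true, true) = false
[2.1] NOT false = true
[2.2.1.2] false AND true = false
[2.2.1] true AND false = false
[2.2] NOT false = true
[2.3] true OR true OR true = true
[2] true AND true AND true = true
[root] true AND true = true
Overall: true → approved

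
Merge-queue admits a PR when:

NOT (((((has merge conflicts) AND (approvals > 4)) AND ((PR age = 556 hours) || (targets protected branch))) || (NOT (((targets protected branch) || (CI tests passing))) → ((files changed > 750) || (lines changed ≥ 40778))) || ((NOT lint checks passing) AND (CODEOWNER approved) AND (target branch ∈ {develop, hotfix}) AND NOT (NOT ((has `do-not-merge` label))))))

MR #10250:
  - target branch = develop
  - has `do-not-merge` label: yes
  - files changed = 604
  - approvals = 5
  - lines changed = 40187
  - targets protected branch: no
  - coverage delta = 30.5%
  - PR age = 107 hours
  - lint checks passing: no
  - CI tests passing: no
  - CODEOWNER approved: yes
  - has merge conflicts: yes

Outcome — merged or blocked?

Atomic conditions:
  has merge conflicts: yes → true
  approvals > 4: 5 > 4 is true
  PR age = 556 hours: 107 == 556 is false
  targets protected branch: no → false
  CI tests passing: no → false
  files changed > 750: 604 > 750 is false
  lines changed ≥ 40778: 40187 ≥ 40778 is false
  NOT lint checks passing: no → true
  CODEOWNER approved: yes → true
  target branch ∈ {develop, hotfix}: develop is in the set → true
  has `do-not-merge` label: yes → true
Combine:
[1.1.1] true AND true = true
[1.1.2] false OR false = false
[1.1] true AND false = false
[1.2.1.1] false OR false = false
[1.2.1] NOT false = true
[1.2.2] false OR false = false
[1.2] true → false = false
[1.3.4.1] NOT true = false
[1.3.4] NOT false = true
[1.3] true AND true AND true AND true = true
[1] false OR false OR true = true
[root] NOT true = false
Overall: false → blocked

Blocked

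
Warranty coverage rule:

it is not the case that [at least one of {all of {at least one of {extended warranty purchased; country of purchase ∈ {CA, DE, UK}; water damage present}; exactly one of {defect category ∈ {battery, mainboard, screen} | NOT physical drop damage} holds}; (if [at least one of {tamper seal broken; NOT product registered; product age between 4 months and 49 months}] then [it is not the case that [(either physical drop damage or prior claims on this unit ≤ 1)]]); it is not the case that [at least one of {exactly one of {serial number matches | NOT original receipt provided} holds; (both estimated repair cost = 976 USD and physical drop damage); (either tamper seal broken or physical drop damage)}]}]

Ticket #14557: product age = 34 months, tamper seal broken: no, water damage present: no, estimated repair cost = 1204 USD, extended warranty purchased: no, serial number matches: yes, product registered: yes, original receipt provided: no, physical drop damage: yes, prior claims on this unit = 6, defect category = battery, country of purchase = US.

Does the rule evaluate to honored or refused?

Atomic conditions:
  extended warranty purchased: no → false
  country of purchase ∈ {CA, DE, UK}: US is not in the set → false
  water damage present: no → false
  defect category ∈ {battery, mainboard, screen}: battery is in the set → true
  NOT physical drop damage: yes → false
  tamper seal broken: no → false
  NOT product registered: yes → false
  product age between 4 months and 49 months: 34 in [4, 49] is true
  physical drop damage: yes → true
  prior claims on this unit ≤ 1: 6 ≤ 1 is false
  serial number matches: yes → true
  NOT original receipt provided: no → true
  estimated repair cost = 976 USD: 1204 == 976 is false
Combine:
[1.1.1] false OR false OR false = false
[1.1.2] exactly-one(true, false) = true
[1.1] false AND true = false
[1.2.1] false OR false OR true = true
[1.2.2.1] true OR false = true
[1.2.2] NOT true = false
[1.2] true → false = false
[1.3.1.1] exactly-one(true, true) = false
[1.3.1.2] false AND true = false
[1.3.1.3] false OR true = true
[1.3.1] false OR false OR true = true
[1.3] NOT true = false
[1] false OR false OR false = false
[root] NOT false = true
Overall: true → honored

Honored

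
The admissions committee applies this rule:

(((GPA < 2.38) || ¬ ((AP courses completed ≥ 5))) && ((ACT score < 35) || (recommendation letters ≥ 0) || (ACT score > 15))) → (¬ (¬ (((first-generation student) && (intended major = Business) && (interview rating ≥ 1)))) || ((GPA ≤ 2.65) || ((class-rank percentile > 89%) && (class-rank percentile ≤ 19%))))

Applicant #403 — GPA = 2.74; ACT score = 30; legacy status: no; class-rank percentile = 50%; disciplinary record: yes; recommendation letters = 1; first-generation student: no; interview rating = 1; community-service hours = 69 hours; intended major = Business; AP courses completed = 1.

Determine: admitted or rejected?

Rejected

Atomic conditions:
  GPA < 2.38: 2.74 < 2.38 is false
  AP courses completed ≥ 5: 1 ≥ 5 is false
  ACT score < 35: 30 < 35 is true
  recommendation letters ≥ 0: 1 ≥ 0 is true
  ACT score > 15: 30 > 15 is true
  first-generation student: no → false
  intended major = Business: Business == Business is true
  interview rating ≥ 1: 1 ≥ 1 is true
  GPA ≤ 2.65: 2.74 ≤ 2.65 is false
  class-rank percentile > 89%: 50 > 89 is false
  class-rank percentile ≤ 19%: 50 ≤ 19 is false
Combine:
[1.1.2] NOT false = true
[1.1] false OR true = true
[1.2] true OR true OR true = true
[1] true AND true = true
[2.1.1.1] false AND true AND true = false
[2.1.1] NOT false = true
[2.1] NOT true = false
[2.2.2] false AND false = false
[2.2] false OR false = false
[2] false OR false = false
[root] true → false = false
Overall: false → rejected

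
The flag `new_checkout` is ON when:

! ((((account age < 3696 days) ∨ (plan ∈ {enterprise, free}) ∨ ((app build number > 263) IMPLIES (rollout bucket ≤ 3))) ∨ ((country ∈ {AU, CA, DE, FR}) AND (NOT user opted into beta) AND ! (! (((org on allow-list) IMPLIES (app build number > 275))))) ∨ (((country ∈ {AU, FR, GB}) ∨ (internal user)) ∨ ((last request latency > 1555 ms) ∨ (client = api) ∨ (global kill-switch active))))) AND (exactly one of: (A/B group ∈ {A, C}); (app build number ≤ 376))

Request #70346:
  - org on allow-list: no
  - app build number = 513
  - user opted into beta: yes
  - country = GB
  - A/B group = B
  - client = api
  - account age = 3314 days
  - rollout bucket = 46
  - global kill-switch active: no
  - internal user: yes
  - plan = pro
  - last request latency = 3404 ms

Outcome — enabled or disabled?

Atomic conditions:
  account age < 3696 days: 3314 < 3696 is true
  plan ∈ {enterprise, free}: pro is not in the set → false
  app build number > 263: 513 > 263 is true
  rollout bucket ≤ 3: 46 ≤ 3 is false
  country ∈ {AU, CA, DE, FR}: GB is not in the set → false
  NOT user opted into beta: yes → false
  org on allow-list: no → false
  app build number > 275: 513 > 275 is true
  country ∈ {AU, FR, GB}: GB is in the set → true
  internal user: yes → true
  last request latency > 1555 ms: 3404 > 1555 is true
  client = api: api == api is true
  global kill-switch active: no → false
  A/B group ∈ {A, C}: B is not in the set → false
  app build number ≤ 376: 513 ≤ 376 is false
Combine:
[1.1.1.3] true → false = false
[1.1.1] true OR false OR false = true
[1.1.2.3.1.1] false → true (antecedent false ⇒ implication holds) = true
[1.1.2.3.1] NOT true = false
[1.1.2.3] NOT false = true
[1.1.2] false AND false AND true = false
[1.1.3.1] true OR true = true
[1.1.3.2] true OR true OR false = true
[1.1.3] true OR true = true
[1.1] true OR false OR true = true
[1] NOT true = false
[2] exactly-one(false, false) = false
[root] false AND false = false
Overall: false → disabled

Disabled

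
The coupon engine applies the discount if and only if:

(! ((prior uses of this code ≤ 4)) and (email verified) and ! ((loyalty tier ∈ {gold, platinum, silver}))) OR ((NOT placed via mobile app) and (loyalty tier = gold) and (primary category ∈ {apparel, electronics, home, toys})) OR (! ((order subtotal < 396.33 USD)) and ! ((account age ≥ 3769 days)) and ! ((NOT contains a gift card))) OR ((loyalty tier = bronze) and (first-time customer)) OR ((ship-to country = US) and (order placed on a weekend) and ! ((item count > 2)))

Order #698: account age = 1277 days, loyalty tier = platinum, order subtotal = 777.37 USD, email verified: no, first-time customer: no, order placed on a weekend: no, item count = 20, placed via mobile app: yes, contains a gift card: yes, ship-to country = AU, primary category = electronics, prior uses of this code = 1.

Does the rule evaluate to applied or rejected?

Atomic conditions:
  prior uses of this code ≤ 4: 1 ≤ 4 is true
  email verified: no → false
  loyalty tier ∈ {gold, platinum, silver}: platinum is in the set → true
  NOT placed via mobile app: yes → false
  loyalty tier = gold: platinum == gold is false
  primary category ∈ {apparel, electronics, home, toys}: electronics is in the set → true
  order subtotal < 396.33 USD: 777.37 < 396.33 is false
  account age ≥ 3769 days: 1277 ≥ 3769 is false
  NOT contains a gift card: yes → false
  loyalty tier = bronze: platinum == bronze is false
  first-time customer: no → false
  ship-to country = US: AU == US is false
  order placed on a weekend: no → false
  item count > 2: 20 > 2 is true
Combine:
[1.1] NOT true = false
[1.3] NOT true = false
[1] false AND false AND false = false
[2] false AND false AND true = false
[3.1] NOT false = true
[3.2] NOT false = true
[3.3] NOT false = true
[3] true AND true AND true = true
[4] false AND false = false
[5.3] NOT true = false
[5] false AND false AND false = false
[root] false OR false OR true OR false OR false = true
Overall: true → applied

Applied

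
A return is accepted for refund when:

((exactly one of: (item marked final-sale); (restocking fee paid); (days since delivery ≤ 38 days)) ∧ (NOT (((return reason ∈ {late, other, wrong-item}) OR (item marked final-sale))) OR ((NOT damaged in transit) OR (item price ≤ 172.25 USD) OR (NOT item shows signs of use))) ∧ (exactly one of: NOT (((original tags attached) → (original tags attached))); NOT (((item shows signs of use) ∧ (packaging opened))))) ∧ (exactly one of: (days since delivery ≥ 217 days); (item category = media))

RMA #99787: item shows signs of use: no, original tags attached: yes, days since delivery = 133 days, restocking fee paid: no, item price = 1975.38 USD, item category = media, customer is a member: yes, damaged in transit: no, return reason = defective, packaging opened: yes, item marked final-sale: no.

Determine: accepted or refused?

Refused

Atomic conditions:
  item marked final-sale: no → false
  restocking fee paid: no → false
  days since delivery ≤ 38 days: 133 ≤ 38 is false
  return reason ∈ {late, other, wrong-item}: defective is not in the set → false
  NOT damaged in transit: no → true
  item price ≤ 172.25 USD: 1975.38 ≤ 172.25 is false
  NOT item shows signs of use: no → true
  original tags attached: yes → true
  item shows signs of use: no → false
  packaging opened: yes → true
  days since delivery ≥ 217 days: 133 ≥ 217 is false
  item category = media: media == media is true
Combine:
[1.1] exactly-one(false, false, false) = false
[1.2.1.1] false OR false = false
[1.2.1] NOT false = true
[1.2.2] true OR false OR true = true
[1.2] true OR true = true
[1.3.1.1] true → true = true
[1.3.1] NOT true = false
[1.3.2.1] false AND true = false
[1.3.2] NOT false = true
[1.3] exactly-one(false, true) = true
[1] false AND true AND true = false
[2] exactly-one(false, true) = true
[root] false AND true = false
Overall: false → refused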